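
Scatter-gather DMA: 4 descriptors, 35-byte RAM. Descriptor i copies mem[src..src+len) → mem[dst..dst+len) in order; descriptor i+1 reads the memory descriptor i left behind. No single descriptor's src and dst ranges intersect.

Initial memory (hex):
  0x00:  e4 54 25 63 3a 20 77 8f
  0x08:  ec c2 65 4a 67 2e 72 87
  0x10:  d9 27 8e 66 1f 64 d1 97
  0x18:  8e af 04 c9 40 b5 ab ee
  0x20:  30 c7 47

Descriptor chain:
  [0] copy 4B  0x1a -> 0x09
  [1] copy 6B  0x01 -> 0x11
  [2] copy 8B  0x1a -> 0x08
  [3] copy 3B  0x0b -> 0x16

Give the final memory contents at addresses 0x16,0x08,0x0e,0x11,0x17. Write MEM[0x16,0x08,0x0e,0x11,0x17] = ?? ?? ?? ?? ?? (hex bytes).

[0] 0x1a->0x09 len=4 : 04 c9 40 b5
[1] 0x01->0x11 len=6 : 54 25 63 3a 20 77
[2] 0x1a->0x08 len=8 : 04 c9 40 b5 ab ee 30 c7
[3] 0x0b->0x16 len=3 : b5 ab ee
query mem[0x16]=0xb5, mem[0x08]=0x04, mem[0x0e]=0x30, mem[0x11]=0x54, mem[0x17]=0xab

MEM[0x16,0x08,0x0e,0x11,0x17] = b5 04 30 54 ab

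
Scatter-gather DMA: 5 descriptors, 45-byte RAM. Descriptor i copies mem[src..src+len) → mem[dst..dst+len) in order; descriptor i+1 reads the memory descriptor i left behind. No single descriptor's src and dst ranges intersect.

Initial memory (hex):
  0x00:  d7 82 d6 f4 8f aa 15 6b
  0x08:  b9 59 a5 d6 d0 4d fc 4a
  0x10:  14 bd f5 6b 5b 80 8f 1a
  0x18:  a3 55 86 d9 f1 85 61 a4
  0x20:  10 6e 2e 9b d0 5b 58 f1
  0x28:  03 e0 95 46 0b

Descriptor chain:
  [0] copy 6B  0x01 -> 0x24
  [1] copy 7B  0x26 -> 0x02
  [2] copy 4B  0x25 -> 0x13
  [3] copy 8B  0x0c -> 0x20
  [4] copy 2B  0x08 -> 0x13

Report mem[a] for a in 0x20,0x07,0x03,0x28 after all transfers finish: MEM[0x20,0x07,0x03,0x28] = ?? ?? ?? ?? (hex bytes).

#0 dst[0x24+6] := {0x82,0xd6,0xf4,0x8f,0xaa,0x15}
#1 dst[0x02+7] := {0xf4,0x8f,0xaa,0x15,0x95,0x46,0x0b}
#2 dst[0x13+4] := {0xd6,0xf4,0x8f,0xaa}
#3 dst[0x20+8] := {0xd0,0x4d,0xfc,0x4a,0x14,0xbd,0xf5,0xd6}
#4 dst[0x13+2] := {0x0b,0x59}
query mem[0x20]=0xd0, mem[0x07]=0x46, mem[0x03]=0x8f, mem[0x28]=0xaa

MEM[0x20,0x07,0x03,0x28] = d0 46 8f aa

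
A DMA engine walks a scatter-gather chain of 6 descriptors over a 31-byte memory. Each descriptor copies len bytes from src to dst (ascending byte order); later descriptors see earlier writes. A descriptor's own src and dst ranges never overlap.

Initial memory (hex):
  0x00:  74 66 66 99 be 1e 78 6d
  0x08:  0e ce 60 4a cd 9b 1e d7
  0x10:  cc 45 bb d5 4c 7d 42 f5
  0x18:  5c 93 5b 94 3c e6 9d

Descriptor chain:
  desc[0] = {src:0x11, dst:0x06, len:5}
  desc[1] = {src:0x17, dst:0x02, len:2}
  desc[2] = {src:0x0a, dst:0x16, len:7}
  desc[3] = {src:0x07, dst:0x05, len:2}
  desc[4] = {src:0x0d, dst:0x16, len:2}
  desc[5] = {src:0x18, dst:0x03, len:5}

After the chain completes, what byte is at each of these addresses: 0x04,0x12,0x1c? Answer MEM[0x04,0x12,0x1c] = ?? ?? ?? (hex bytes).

D0: mem[0x06..0x0a] <- [45 bb d5 4c 7d]
D1: mem[0x02..0x03] <- [f5 5c]
D2: mem[0x16..0x1c] <- [7d 4a cd 9b 1e d7 cc]
D3: mem[0x05..0x06] <- [bb d5]
D4: mem[0x16..0x17] <- [9b 1e]
D5: mem[0x03..0x07] <- [cd 9b 1e d7 cc]
query mem[0x04]=0x9b, mem[0x12]=0xbb, mem[0x1c]=0xcc

MEM[0x04,0x12,0x1c] = 9b bb cc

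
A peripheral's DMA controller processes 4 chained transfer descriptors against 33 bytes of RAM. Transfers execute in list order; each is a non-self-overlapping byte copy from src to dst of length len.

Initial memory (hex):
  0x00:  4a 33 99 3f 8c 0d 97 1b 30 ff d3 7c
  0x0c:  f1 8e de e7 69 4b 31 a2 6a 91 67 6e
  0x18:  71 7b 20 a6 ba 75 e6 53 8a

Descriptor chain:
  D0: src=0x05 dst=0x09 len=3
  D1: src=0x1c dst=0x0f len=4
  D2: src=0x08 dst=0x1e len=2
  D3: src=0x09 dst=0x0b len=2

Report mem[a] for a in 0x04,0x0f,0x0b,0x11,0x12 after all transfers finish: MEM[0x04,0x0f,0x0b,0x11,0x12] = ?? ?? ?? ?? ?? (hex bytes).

MEM[0x04,0x0f,0x0b,0x11,0x12] = 8c ba 0d e6 53

#0 dst[0x09+3] := {0x0d,0x97,0x1b}
#1 dst[0x0f+4] := {0xba,0x75,0xe6,0x53}
#2 dst[0x1e+2] := {0x30,0x0d}
#3 dst[0x0b+2] := {0x0d,0x97}
query mem[0x04]=0x8c, mem[0x0f]=0xba, mem[0x0b]=0x0d, mem[0x11]=0xe6, mem[0x12]=0x53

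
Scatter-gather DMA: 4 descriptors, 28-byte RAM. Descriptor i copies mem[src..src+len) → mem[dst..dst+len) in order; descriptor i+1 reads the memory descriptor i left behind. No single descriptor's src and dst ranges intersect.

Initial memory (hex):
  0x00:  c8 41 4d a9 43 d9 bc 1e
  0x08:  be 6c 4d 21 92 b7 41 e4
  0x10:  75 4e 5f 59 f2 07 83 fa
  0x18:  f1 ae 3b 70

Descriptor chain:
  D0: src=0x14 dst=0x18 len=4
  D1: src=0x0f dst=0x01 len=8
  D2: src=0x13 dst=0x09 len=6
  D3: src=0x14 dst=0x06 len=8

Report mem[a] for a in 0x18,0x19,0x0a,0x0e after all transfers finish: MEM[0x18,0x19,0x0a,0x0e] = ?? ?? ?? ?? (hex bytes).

MEM[0x18,0x19,0x0a,0x0e] = f2 07 f2 f2

  after D0: wrote 4B at 0x18 = f20783fa
  after D1: wrote 8B at 0x01 = e4754e5f59f20783
  after D2: wrote 6B at 0x09 = 59f20783faf2
  after D3: wrote 8B at 0x06 = f20783faf20783fa
query mem[0x18]=0xf2, mem[0x19]=0x07, mem[0x0a]=0xf2, mem[0x0e]=0xf2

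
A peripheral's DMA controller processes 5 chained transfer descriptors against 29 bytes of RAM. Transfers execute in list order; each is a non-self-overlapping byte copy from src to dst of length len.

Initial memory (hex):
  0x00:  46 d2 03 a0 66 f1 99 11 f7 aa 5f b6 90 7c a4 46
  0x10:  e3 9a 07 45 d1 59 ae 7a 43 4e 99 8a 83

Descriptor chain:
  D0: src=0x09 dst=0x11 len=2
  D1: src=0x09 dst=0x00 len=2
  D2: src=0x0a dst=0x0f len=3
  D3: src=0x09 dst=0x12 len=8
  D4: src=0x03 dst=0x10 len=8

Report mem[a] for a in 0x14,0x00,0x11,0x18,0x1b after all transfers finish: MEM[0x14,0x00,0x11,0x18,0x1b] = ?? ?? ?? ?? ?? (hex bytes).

MEM[0x14,0x00,0x11,0x18,0x1b] = 11 aa 66 5f 8a

  after D0: wrote 2B at 0x11 = aa5f
  after D1: wrote 2B at 0x00 = aa5f
  after D2: wrote 3B at 0x0f = 5fb690
  after D3: wrote 8B at 0x12 = aa5fb6907ca45fb6
  after D4: wrote 8B at 0x10 = a066f19911f7aa5f
query mem[0x14]=0x11, mem[0x00]=0xaa, mem[0x11]=0x66, mem[0x18]=0x5f, mem[0x1b]=0x8a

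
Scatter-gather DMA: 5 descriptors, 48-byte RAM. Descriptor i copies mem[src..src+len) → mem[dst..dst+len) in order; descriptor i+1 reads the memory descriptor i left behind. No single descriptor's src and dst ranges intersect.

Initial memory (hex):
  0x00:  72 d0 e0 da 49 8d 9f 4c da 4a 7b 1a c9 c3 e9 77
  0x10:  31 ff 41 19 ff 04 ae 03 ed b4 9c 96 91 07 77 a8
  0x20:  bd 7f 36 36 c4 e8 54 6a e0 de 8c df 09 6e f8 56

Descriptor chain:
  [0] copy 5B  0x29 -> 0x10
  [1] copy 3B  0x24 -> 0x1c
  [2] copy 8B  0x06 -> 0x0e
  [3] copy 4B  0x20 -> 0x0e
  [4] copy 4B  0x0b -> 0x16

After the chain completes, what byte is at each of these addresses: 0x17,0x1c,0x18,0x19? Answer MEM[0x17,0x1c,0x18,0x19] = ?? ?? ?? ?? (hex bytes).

MEM[0x17,0x1c,0x18,0x19] = c9 c4 c3 bd

[0] 0x29->0x10 len=5 : de 8c df 09 6e
[1] 0x24->0x1c len=3 : c4 e8 54
[2] 0x06->0x0e len=8 : 9f 4c da 4a 7b 1a c9 c3
[3] 0x20->0x0e len=4 : bd 7f 36 36
[4] 0x0b->0x16 len=4 : 1a c9 c3 bd
query mem[0x17]=0xc9, mem[0x1c]=0xc4, mem[0x18]=0xc3, mem[0x19]=0xbd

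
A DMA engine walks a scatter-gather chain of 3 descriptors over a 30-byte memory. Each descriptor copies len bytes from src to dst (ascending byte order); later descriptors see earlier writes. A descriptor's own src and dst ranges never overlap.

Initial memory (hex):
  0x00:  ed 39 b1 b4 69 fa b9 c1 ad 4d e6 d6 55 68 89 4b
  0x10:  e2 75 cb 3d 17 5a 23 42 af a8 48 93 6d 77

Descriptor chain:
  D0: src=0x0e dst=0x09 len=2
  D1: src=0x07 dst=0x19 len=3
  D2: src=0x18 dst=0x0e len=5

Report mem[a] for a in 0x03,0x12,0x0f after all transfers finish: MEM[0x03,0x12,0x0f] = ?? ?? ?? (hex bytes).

  after D0: wrote 2B at 0x09 = 894b
  after D1: wrote 3B at 0x19 = c1ad89
  after D2: wrote 5B at 0x0e = afc1ad896d
query mem[0x03]=0xb4, mem[0x12]=0x6d, mem[0x0f]=0xc1

MEM[0x03,0x12,0x0f] = b4 6d c1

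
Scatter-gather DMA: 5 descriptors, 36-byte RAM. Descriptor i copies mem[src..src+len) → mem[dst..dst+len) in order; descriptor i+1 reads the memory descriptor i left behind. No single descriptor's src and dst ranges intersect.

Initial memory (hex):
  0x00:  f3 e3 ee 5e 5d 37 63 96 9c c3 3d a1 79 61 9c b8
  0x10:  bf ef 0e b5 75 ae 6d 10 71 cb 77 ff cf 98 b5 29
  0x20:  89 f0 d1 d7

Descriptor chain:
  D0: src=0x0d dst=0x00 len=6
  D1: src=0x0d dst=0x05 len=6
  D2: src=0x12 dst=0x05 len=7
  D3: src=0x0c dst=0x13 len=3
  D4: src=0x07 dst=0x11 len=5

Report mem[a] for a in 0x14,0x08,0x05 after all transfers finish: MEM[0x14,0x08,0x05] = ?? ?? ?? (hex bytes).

MEM[0x14,0x08,0x05] = 10 ae 0e

D0: mem[0x00..0x05] <- [61 9c b8 bf ef 0e]
D1: mem[0x05..0x0a] <- [61 9c b8 bf ef 0e]
D2: mem[0x05..0x0b] <- [0e b5 75 ae 6d 10 71]
D3: mem[0x13..0x15] <- [79 61 9c]
D4: mem[0x11..0x15] <- [75 ae 6d 10 71]
query mem[0x14]=0x10, mem[0x08]=0xae, mem[0x05]=0x0e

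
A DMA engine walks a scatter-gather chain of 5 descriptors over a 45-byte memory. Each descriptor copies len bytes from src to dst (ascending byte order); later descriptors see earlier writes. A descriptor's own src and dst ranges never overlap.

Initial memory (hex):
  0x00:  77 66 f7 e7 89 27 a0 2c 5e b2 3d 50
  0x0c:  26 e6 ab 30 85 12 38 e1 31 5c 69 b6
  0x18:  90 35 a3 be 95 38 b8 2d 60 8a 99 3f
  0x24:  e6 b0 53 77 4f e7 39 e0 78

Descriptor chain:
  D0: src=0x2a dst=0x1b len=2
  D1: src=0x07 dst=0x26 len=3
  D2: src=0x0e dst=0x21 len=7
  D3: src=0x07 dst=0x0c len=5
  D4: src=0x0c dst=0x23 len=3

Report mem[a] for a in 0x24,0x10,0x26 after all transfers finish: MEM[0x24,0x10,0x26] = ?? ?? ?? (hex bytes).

  after D0: wrote 2B at 0x1b = 39e0
  after D1: wrote 3B at 0x26 = 2c5eb2
  after D2: wrote 7B at 0x21 = ab30851238e131
  after D3: wrote 5B at 0x0c = 2c5eb23d50
  after D4: wrote 3B at 0x23 = 2c5eb2
query mem[0x24]=0x5e, mem[0x10]=0x50, mem[0x26]=0xe1

MEM[0x24,0x10,0x26] = 5e 50 e1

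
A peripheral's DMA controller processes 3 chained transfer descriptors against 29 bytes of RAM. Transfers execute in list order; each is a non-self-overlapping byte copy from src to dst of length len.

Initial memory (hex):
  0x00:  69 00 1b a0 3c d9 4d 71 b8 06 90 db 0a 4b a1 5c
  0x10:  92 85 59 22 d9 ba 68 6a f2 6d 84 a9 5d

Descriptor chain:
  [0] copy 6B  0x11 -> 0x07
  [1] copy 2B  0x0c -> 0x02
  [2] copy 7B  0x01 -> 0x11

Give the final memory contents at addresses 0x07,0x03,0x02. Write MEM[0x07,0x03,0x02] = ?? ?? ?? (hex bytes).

#0 dst[0x07+6] := {0x85,0x59,0x22,0xd9,0xba,0x68}
#1 dst[0x02+2] := {0x68,0x4b}
#2 dst[0x11+7] := {0x00,0x68,0x4b,0x3c,0xd9,0x4d,0x85}
query mem[0x07]=0x85, mem[0x03]=0x4b, mem[0x02]=0x68

MEM[0x07,0x03,0x02] = 85 4b 68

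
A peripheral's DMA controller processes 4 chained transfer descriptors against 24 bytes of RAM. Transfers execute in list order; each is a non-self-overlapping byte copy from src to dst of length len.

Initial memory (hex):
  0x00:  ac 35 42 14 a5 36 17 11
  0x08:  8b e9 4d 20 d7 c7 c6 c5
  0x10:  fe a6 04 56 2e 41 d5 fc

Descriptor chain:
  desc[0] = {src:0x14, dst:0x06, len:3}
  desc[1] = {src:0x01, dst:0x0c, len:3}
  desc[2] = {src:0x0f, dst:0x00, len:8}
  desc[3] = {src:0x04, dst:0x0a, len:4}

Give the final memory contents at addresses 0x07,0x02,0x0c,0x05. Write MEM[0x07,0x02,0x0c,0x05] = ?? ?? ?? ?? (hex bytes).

[0] 0x14->0x06 len=3 : 2e 41 d5
[1] 0x01->0x0c len=3 : 35 42 14
[2] 0x0f->0x00 len=8 : c5 fe a6 04 56 2e 41 d5
[3] 0x04->0x0a len=4 : 56 2e 41 d5
query mem[0x07]=0xd5, mem[0x02]=0xa6, mem[0x0c]=0x41, mem[0x05]=0x2e

MEM[0x07,0x02,0x0c,0x05] = d5 a6 41 2e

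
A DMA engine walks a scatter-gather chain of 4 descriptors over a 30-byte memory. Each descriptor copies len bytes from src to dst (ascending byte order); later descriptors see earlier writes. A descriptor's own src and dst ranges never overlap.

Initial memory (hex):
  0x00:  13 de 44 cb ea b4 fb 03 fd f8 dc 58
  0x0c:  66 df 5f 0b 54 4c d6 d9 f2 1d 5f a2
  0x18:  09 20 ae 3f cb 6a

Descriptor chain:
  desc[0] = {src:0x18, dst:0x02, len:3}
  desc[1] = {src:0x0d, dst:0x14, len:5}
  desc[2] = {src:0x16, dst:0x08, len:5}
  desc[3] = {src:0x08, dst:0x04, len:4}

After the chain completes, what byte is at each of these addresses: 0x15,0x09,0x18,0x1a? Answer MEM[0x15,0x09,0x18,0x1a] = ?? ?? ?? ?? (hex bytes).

[0] 0x18->0x02 len=3 : 09 20 ae
[1] 0x0d->0x14 len=5 : df 5f 0b 54 4c
[2] 0x16->0x08 len=5 : 0b 54 4c 20 ae
[3] 0x08->0x04 len=4 : 0b 54 4c 20
query mem[0x15]=0x5f, mem[0x09]=0x54, mem[0x18]=0x4c, mem[0x1a]=0xae

MEM[0x15,0x09,0x18,0x1a] = 5f 54 4c ae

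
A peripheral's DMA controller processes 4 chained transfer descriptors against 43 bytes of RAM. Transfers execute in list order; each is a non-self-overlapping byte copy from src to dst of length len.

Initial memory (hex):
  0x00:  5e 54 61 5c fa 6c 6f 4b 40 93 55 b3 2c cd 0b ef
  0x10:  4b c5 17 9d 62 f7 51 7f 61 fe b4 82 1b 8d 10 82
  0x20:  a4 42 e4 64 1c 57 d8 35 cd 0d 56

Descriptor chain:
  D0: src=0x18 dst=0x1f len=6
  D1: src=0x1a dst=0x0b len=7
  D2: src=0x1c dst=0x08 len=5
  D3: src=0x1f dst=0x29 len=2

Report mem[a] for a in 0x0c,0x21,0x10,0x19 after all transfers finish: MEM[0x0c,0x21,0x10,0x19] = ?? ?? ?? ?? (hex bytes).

D0: mem[0x1f..0x24] <- [61 fe b4 82 1b 8d]
D1: mem[0x0b..0x11] <- [b4 82 1b 8d 10 61 fe]
D2: mem[0x08..0x0c] <- [1b 8d 10 61 fe]
D3: mem[0x29..0x2a] <- [61 fe]
query mem[0x0c]=0xfe, mem[0x21]=0xb4, mem[0x10]=0x61, mem[0x19]=0xfe

MEM[0x0c,0x21,0x10,0x19] = fe b4 61 fe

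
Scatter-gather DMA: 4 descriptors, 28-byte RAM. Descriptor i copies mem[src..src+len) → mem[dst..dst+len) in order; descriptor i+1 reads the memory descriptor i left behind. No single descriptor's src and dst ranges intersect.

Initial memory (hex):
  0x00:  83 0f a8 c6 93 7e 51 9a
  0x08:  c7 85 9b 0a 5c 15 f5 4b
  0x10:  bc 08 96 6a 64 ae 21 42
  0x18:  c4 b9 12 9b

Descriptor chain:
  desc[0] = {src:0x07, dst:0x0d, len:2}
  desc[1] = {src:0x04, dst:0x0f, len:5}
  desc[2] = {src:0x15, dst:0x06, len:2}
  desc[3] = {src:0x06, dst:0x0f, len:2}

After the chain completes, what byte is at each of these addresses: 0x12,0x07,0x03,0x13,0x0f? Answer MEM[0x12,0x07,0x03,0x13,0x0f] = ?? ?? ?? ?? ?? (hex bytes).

D0: mem[0x0d..0x0e] <- [9a c7]
D1: mem[0x0f..0x13] <- [93 7e 51 9a c7]
D2: mem[0x06..0x07] <- [ae 21]
D3: mem[0x0f..0x10] <- [ae 21]
query mem[0x12]=0x9a, mem[0x07]=0x21, mem[0x03]=0xc6, mem[0x13]=0xc7, mem[0x0f]=0xae

MEM[0x12,0x07,0x03,0x13,0x0f] = 9a 21 c6 c7 ae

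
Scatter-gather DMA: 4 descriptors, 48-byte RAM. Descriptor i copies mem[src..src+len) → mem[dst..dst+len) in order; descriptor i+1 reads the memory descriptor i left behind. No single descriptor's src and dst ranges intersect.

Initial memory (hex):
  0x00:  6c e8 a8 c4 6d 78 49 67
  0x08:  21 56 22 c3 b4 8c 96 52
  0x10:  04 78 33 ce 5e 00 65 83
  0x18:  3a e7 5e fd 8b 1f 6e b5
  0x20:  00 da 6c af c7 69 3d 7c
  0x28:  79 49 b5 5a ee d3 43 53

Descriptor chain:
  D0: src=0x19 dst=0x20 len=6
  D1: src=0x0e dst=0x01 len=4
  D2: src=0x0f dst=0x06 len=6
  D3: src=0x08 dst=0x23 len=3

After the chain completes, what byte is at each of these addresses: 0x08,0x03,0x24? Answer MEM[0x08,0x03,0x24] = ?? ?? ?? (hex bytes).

D0: mem[0x20..0x25] <- [e7 5e fd 8b 1f 6e]
D1: mem[0x01..0x04] <- [96 52 04 78]
D2: mem[0x06..0x0b] <- [52 04 78 33 ce 5e]
D3: mem[0x23..0x25] <- [78 33 ce]
query mem[0x08]=0x78, mem[0x03]=0x04, mem[0x24]=0x33

MEM[0x08,0x03,0x24] = 78 04 33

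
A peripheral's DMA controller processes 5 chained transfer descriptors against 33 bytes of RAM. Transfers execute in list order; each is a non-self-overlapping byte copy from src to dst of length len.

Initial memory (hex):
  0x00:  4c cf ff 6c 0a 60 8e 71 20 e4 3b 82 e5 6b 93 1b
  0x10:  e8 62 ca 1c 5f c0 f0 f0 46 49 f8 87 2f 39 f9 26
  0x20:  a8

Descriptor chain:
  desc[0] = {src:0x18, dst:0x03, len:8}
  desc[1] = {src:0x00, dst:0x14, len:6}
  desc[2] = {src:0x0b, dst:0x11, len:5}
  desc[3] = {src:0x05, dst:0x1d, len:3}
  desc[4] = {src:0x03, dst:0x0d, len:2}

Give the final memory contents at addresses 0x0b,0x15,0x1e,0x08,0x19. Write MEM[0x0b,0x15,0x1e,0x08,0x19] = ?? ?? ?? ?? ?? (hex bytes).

D0: mem[0x03..0x0a] <- [46 49 f8 87 2f 39 f9 26]
D1: mem[0x14..0x19] <- [4c cf ff 46 49 f8]
D2: mem[0x11..0x15] <- [82 e5 6b 93 1b]
D3: mem[0x1d..0x1f] <- [f8 87 2f]
D4: mem[0x0d..0x0e] <- [46 49]
query mem[0x0b]=0x82, mem[0x15]=0x1b, mem[0x1e]=0x87, mem[0x08]=0x39, mem[0x19]=0xf8

MEM[0x0b,0x15,0x1e,0x08,0x19] = 82 1b 87 39 f8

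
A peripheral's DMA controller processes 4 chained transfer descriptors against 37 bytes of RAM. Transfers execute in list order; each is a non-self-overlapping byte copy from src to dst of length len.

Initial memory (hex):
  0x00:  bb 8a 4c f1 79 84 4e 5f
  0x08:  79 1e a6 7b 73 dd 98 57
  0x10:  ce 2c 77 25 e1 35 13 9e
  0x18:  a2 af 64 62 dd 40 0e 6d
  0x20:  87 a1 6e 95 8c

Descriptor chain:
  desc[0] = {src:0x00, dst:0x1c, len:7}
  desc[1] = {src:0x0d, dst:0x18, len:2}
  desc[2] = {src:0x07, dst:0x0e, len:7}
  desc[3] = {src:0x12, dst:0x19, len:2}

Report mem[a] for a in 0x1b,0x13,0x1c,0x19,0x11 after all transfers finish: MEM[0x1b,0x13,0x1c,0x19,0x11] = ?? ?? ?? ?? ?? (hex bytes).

MEM[0x1b,0x13,0x1c,0x19,0x11] = 62 73 bb 7b a6

D0: mem[0x1c..0x22] <- [bb 8a 4c f1 79 84 4e]
D1: mem[0x18..0x19] <- [dd 98]
D2: mem[0x0e..0x14] <- [5f 79 1e a6 7b 73 dd]
D3: mem[0x19..0x1a] <- [7b 73]
query mem[0x1b]=0x62, mem[0x13]=0x73, mem[0x1c]=0xbb, mem[0x19]=0x7b, mem[0x11]=0xa6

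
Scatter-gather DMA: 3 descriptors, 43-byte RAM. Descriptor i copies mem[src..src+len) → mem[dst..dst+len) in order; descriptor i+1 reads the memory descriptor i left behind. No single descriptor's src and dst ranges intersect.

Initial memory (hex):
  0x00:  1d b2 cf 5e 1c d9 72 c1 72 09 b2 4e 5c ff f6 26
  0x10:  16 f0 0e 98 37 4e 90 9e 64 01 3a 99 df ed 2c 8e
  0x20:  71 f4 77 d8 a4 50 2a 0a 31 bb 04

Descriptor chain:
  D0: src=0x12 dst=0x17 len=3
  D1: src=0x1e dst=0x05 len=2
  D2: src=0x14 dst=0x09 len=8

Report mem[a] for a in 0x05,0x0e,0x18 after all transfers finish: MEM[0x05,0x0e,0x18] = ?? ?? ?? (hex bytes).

#0 dst[0x17+3] := {0x0e,0x98,0x37}
#1 dst[0x05+2] := {0x2c,0x8e}
#2 dst[0x09+8] := {0x37,0x4e,0x90,0x0e,0x98,0x37,0x3a,0x99}
query mem[0x05]=0x2c, mem[0x0e]=0x37, mem[0x18]=0x98

MEM[0x05,0x0e,0x18] = 2c 37 98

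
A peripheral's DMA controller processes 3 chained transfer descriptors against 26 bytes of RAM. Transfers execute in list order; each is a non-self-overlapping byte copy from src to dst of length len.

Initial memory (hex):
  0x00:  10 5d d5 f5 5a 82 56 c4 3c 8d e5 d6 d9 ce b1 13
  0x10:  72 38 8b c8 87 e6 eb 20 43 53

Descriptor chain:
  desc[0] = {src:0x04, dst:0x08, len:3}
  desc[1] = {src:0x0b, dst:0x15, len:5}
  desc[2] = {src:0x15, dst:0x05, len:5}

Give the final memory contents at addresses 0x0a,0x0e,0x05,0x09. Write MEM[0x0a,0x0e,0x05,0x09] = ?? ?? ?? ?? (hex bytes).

MEM[0x0a,0x0e,0x05,0x09] = 56 b1 d6 13

#0 dst[0x08+3] := {0x5a,0x82,0x56}
#1 dst[0x15+5] := {0xd6,0xd9,0xce,0xb1,0x13}
#2 dst[0x05+5] := {0xd6,0xd9,0xce,0xb1,0x13}
query mem[0x0a]=0x56, mem[0x0e]=0xb1, mem[0x05]=0xd6, mem[0x09]=0x13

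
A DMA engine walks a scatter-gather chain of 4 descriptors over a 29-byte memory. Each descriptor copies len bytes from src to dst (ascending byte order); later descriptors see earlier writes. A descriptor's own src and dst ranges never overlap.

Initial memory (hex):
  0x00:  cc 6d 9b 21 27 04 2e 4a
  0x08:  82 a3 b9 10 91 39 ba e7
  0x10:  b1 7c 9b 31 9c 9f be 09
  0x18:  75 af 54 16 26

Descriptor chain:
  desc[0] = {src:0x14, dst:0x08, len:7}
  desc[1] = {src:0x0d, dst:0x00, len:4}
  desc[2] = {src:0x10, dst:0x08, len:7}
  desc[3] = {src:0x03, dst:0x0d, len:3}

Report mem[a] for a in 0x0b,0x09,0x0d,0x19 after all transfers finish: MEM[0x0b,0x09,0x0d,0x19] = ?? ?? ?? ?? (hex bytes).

[0] 0x14->0x08 len=7 : 9c 9f be 09 75 af 54
[1] 0x0d->0x00 len=4 : af 54 e7 b1
[2] 0x10->0x08 len=7 : b1 7c 9b 31 9c 9f be
[3] 0x03->0x0d len=3 : b1 27 04
query mem[0x0b]=0x31, mem[0x09]=0x7c, mem[0x0d]=0xb1, mem[0x19]=0xaf

MEM[0x0b,0x09,0x0d,0x19] = 31 7c b1 af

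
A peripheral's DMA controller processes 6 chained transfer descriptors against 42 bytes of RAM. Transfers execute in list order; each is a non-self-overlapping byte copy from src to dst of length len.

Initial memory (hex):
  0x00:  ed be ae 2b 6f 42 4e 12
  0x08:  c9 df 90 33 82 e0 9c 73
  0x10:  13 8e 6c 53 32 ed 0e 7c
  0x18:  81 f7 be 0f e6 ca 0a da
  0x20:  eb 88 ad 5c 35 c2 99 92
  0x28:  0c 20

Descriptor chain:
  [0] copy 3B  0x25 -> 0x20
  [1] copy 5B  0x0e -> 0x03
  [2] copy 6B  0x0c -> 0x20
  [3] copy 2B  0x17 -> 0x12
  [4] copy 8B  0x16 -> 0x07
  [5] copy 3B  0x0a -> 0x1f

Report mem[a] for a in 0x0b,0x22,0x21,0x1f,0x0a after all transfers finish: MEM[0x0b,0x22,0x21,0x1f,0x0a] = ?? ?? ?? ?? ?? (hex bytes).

MEM[0x0b,0x22,0x21,0x1f,0x0a] = be 9c 0f f7 f7

#0 dst[0x20+3] := {0xc2,0x99,0x92}
#1 dst[0x03+5] := {0x9c,0x73,0x13,0x8e,0x6c}
#2 dst[0x20+6] := {0x82,0xe0,0x9c,0x73,0x13,0x8e}
#3 dst[0x12+2] := {0x7c,0x81}
#4 dst[0x07+8] := {0x0e,0x7c,0x81,0xf7,0xbe,0x0f,0xe6,0xca}
#5 dst[0x1f+3] := {0xf7,0xbe,0x0f}
query mem[0x0b]=0xbe, mem[0x22]=0x9c, mem[0x21]=0x0f, mem[0x1f]=0xf7, mem[0x0a]=0xf7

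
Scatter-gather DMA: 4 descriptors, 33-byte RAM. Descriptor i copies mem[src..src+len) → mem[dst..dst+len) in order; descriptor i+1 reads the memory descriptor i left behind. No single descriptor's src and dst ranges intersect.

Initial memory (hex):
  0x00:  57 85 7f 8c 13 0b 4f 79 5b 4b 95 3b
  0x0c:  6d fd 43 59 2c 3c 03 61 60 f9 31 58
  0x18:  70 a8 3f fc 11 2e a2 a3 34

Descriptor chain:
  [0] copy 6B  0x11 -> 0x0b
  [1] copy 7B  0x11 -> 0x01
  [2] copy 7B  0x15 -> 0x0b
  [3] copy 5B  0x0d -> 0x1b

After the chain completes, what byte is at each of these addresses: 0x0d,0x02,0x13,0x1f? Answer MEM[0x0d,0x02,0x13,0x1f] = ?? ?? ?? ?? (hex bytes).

MEM[0x0d,0x02,0x13,0x1f] = 58 03 61 fc

  after D0: wrote 6B at 0x0b = 3c036160f931
  after D1: wrote 7B at 0x01 = 3c036160f93158
  after D2: wrote 7B at 0x0b = f9315870a83ffc
  after D3: wrote 5B at 0x1b = 5870a83ffc
query mem[0x0d]=0x58, mem[0x02]=0x03, mem[0x13]=0x61, mem[0x1f]=0xfc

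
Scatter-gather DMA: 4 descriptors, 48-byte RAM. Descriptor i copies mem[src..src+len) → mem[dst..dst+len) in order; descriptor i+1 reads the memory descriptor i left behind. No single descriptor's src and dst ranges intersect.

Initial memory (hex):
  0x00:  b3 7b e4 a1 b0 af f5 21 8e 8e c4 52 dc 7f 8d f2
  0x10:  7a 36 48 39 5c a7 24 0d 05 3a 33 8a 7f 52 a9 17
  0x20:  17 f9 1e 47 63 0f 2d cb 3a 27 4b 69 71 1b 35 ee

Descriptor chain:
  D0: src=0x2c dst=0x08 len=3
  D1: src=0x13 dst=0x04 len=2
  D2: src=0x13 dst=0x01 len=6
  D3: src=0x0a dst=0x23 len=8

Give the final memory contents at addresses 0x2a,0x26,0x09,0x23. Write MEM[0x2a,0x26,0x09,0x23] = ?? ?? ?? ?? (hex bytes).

#0 dst[0x08+3] := {0x71,0x1b,0x35}
#1 dst[0x04+2] := {0x39,0x5c}
#2 dst[0x01+6] := {0x39,0x5c,0xa7,0x24,0x0d,0x05}
#3 dst[0x23+8] := {0x35,0x52,0xdc,0x7f,0x8d,0xf2,0x7a,0x36}
query mem[0x2a]=0x36, mem[0x26]=0x7f, mem[0x09]=0x1b, mem[0x23]=0x35

MEM[0x2a,0x26,0x09,0x23] = 36 7f 1b 35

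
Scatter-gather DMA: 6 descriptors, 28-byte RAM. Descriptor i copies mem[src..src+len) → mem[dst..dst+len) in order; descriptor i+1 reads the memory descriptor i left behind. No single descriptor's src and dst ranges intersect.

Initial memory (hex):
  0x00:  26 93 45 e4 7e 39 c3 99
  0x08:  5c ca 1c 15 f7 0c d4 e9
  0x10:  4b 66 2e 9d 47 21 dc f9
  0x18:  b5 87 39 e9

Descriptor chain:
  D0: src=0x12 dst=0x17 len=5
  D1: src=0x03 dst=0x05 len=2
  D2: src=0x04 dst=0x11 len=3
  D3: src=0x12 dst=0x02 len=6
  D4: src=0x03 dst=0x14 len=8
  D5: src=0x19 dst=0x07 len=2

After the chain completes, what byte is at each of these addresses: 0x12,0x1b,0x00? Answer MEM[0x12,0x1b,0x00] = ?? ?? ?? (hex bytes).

MEM[0x12,0x1b,0x00] = e4 1c 26

#0 dst[0x17+5] := {0x2e,0x9d,0x47,0x21,0xdc}
#1 dst[0x05+2] := {0xe4,0x7e}
#2 dst[0x11+3] := {0x7e,0xe4,0x7e}
#3 dst[0x02+6] := {0xe4,0x7e,0x47,0x21,0xdc,0x2e}
#4 dst[0x14+8] := {0x7e,0x47,0x21,0xdc,0x2e,0x5c,0xca,0x1c}
#5 dst[0x07+2] := {0x5c,0xca}
query mem[0x12]=0xe4, mem[0x1b]=0x1c, mem[0x00]=0x26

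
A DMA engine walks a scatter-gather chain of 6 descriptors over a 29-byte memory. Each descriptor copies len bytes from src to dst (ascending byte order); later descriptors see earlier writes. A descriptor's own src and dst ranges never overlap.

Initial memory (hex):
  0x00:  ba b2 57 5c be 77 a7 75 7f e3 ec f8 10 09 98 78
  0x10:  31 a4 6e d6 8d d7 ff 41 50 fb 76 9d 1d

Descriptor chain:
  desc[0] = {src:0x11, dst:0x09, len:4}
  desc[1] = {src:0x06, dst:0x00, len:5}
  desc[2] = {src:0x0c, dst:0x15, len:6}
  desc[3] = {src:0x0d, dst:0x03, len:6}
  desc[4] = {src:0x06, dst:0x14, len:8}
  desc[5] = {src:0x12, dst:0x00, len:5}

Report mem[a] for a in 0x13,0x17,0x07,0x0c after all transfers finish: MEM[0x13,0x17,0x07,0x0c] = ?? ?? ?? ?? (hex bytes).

[0] 0x11->0x09 len=4 : a4 6e d6 8d
[1] 0x06->0x00 len=5 : a7 75 7f a4 6e
[2] 0x0c->0x15 len=6 : 8d 09 98 78 31 a4
[3] 0x0d->0x03 len=6 : 09 98 78 31 a4 6e
[4] 0x06->0x14 len=8 : 31 a4 6e a4 6e d6 8d 09
[5] 0x12->0x00 len=5 : 6e d6 31 a4 6e
query mem[0x13]=0xd6, mem[0x17]=0xa4, mem[0x07]=0xa4, mem[0x0c]=0x8d

MEM[0x13,0x17,0x07,0x0c] = d6 a4 a4 8d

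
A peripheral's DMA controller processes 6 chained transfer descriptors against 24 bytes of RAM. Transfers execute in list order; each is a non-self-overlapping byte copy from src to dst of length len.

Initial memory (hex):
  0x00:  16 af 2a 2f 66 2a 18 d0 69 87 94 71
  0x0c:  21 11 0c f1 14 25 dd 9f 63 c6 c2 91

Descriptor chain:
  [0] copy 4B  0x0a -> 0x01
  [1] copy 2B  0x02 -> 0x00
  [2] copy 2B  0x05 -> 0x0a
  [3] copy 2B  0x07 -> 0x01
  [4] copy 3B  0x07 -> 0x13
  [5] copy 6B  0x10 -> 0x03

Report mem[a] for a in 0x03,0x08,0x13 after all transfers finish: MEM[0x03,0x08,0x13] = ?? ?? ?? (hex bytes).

MEM[0x03,0x08,0x13] = 14 87 d0

[0] 0x0a->0x01 len=4 : 94 71 21 11
[1] 0x02->0x00 len=2 : 71 21
[2] 0x05->0x0a len=2 : 2a 18
[3] 0x07->0x01 len=2 : d0 69
[4] 0x07->0x13 len=3 : d0 69 87
[5] 0x10->0x03 len=6 : 14 25 dd d0 69 87
query mem[0x03]=0x14, mem[0x08]=0x87, mem[0x13]=0xd0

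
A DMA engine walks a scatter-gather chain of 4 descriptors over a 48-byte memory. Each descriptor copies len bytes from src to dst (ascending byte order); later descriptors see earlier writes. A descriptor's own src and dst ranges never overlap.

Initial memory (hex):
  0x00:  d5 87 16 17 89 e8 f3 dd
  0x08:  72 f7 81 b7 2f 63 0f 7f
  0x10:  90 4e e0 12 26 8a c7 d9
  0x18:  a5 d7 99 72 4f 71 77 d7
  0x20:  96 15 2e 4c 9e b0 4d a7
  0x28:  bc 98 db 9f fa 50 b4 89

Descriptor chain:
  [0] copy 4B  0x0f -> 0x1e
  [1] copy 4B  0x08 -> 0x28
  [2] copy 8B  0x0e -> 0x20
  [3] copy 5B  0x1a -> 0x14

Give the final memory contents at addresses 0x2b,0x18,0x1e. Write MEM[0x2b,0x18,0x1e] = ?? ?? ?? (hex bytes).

MEM[0x2b,0x18,0x1e] = b7 7f 7f

#0 dst[0x1e+4] := {0x7f,0x90,0x4e,0xe0}
#1 dst[0x28+4] := {0x72,0xf7,0x81,0xb7}
#2 dst[0x20+8] := {0x0f,0x7f,0x90,0x4e,0xe0,0x12,0x26,0x8a}
#3 dst[0x14+5] := {0x99,0x72,0x4f,0x71,0x7f}
query mem[0x2b]=0xb7, mem[0x18]=0x7f, mem[0x1e]=0x7f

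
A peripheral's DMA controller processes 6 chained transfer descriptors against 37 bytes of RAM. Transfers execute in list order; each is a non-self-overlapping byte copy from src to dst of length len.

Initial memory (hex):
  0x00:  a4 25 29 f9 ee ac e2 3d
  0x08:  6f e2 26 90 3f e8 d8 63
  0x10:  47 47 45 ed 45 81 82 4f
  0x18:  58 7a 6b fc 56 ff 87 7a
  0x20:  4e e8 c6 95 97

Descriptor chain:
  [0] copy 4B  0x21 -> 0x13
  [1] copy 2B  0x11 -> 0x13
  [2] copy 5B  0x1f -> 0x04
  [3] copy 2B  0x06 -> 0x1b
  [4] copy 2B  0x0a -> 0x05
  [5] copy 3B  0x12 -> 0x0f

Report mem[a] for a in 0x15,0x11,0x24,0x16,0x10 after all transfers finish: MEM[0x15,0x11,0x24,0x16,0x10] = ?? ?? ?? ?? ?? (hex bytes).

  after D0: wrote 4B at 0x13 = e8c69597
  after D1: wrote 2B at 0x13 = 4745
  after D2: wrote 5B at 0x04 = 7a4ee8c695
  after D3: wrote 2B at 0x1b = e8c6
  after D4: wrote 2B at 0x05 = 2690
  after D5: wrote 3B at 0x0f = 454745
query mem[0x15]=0x95, mem[0x11]=0x45, mem[0x24]=0x97, mem[0x16]=0x97, mem[0x10]=0x47

MEM[0x15,0x11,0x24,0x16,0x10] = 95 45 97 97 47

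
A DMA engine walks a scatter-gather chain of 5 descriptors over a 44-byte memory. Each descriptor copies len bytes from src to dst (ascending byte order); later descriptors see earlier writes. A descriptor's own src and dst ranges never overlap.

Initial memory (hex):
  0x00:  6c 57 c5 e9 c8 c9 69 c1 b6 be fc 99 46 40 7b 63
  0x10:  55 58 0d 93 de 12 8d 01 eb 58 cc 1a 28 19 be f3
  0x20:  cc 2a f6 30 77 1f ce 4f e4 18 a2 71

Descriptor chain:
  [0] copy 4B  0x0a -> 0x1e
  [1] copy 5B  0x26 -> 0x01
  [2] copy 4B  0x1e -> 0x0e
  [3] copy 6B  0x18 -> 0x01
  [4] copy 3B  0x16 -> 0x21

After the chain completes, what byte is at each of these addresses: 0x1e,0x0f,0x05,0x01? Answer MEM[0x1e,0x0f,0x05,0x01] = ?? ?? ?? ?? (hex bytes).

MEM[0x1e,0x0f,0x05,0x01] = fc 99 28 eb

#0 dst[0x1e+4] := {0xfc,0x99,0x46,0x40}
#1 dst[0x01+5] := {0xce,0x4f,0xe4,0x18,0xa2}
#2 dst[0x0e+4] := {0xfc,0x99,0x46,0x40}
#3 dst[0x01+6] := {0xeb,0x58,0xcc,0x1a,0x28,0x19}
#4 dst[0x21+3] := {0x8d,0x01,0xeb}
query mem[0x1e]=0xfc, mem[0x0f]=0x99, mem[0x05]=0x28, mem[0x01]=0xeb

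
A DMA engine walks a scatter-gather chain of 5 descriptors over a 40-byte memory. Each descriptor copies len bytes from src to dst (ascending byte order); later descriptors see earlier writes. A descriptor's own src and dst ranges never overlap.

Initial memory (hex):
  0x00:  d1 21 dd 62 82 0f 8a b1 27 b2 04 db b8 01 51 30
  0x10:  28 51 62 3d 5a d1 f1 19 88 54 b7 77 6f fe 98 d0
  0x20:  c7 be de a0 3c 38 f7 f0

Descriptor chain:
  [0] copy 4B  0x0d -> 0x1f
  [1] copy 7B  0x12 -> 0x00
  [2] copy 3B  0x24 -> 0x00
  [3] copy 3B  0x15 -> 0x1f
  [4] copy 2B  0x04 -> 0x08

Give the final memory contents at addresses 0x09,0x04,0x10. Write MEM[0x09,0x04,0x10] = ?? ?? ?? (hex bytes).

MEM[0x09,0x04,0x10] = 19 f1 28

D0: mem[0x1f..0x22] <- [01 51 30 28]
D1: mem[0x00..0x06] <- [62 3d 5a d1 f1 19 88]
D2: mem[0x00..0x02] <- [3c 38 f7]
D3: mem[0x1f..0x21] <- [d1 f1 19]
D4: mem[0x08..0x09] <- [f1 19]
query mem[0x09]=0x19, mem[0x04]=0xf1, mem[0x10]=0x28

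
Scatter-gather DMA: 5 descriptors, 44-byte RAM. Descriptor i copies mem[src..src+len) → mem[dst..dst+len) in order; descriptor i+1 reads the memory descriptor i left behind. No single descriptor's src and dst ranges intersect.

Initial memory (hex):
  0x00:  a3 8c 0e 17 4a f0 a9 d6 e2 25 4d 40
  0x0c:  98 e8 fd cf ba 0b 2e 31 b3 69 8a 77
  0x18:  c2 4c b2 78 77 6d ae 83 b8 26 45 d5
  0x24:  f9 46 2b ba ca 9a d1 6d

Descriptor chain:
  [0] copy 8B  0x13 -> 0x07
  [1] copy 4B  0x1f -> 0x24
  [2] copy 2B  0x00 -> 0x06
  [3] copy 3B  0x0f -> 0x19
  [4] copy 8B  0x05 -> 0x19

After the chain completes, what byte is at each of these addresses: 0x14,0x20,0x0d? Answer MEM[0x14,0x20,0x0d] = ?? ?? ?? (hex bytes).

MEM[0x14,0x20,0x0d] = b3 c2 4c

#0 dst[0x07+8] := {0x31,0xb3,0x69,0x8a,0x77,0xc2,0x4c,0xb2}
#1 dst[0x24+4] := {0x83,0xb8,0x26,0x45}
#2 dst[0x06+2] := {0xa3,0x8c}
#3 dst[0x19+3] := {0xcf,0xba,0x0b}
#4 dst[0x19+8] := {0xf0,0xa3,0x8c,0xb3,0x69,0x8a,0x77,0xc2}
query mem[0x14]=0xb3, mem[0x20]=0xc2, mem[0x0d]=0x4c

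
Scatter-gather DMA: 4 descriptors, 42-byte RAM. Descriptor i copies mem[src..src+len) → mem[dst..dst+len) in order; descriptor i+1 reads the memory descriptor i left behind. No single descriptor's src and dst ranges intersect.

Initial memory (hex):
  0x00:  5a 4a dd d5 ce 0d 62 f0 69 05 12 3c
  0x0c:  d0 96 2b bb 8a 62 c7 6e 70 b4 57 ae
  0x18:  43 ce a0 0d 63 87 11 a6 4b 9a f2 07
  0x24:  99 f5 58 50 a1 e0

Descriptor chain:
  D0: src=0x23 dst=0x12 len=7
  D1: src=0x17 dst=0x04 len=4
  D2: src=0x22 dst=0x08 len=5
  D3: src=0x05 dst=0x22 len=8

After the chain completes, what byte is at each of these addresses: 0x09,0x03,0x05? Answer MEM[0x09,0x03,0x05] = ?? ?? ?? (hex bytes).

[0] 0x23->0x12 len=7 : 07 99 f5 58 50 a1 e0
[1] 0x17->0x04 len=4 : a1 e0 ce a0
[2] 0x22->0x08 len=5 : f2 07 99 f5 58
[3] 0x05->0x22 len=8 : e0 ce a0 f2 07 99 f5 58
query mem[0x09]=0x07, mem[0x03]=0xd5, mem[0x05]=0xe0

MEM[0x09,0x03,0x05] = 07 d5 e0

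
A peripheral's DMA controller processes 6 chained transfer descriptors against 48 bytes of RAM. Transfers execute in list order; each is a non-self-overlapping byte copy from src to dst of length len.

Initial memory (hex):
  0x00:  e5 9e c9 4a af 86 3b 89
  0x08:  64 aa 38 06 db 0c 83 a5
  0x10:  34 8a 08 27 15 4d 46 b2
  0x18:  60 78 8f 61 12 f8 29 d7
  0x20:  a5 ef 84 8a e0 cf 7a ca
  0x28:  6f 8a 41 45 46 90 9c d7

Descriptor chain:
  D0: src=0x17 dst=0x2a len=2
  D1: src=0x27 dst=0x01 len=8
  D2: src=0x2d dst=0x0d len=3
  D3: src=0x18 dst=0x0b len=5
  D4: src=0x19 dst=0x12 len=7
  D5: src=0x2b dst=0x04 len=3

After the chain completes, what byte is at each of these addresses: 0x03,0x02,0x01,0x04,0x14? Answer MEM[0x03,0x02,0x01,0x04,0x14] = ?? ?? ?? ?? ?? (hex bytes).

[0] 0x17->0x2a len=2 : b2 60
[1] 0x27->0x01 len=8 : ca 6f 8a b2 60 46 90 9c
[2] 0x2d->0x0d len=3 : 90 9c d7
[3] 0x18->0x0b len=5 : 60 78 8f 61 12
[4] 0x19->0x12 len=7 : 78 8f 61 12 f8 29 d7
[5] 0x2b->0x04 len=3 : 60 46 90
query mem[0x03]=0x8a, mem[0x02]=0x6f, mem[0x01]=0xca, mem[0x04]=0x60, mem[0x14]=0x61

MEM[0x03,0x02,0x01,0x04,0x14] = 8a 6f ca 60 61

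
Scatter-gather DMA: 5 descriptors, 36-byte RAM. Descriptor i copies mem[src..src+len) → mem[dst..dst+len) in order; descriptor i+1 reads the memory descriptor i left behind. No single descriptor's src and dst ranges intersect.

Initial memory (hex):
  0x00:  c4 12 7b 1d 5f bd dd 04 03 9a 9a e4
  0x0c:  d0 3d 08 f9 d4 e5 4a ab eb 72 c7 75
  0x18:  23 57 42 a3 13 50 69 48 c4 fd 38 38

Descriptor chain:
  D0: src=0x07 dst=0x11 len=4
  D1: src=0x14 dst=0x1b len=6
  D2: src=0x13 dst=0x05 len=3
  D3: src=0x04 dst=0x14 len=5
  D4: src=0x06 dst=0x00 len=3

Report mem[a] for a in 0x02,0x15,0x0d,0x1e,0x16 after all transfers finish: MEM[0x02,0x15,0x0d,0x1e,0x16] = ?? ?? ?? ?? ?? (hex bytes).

MEM[0x02,0x15,0x0d,0x1e,0x16] = 03 9a 3d 75 9a

[0] 0x07->0x11 len=4 : 04 03 9a 9a
[1] 0x14->0x1b len=6 : 9a 72 c7 75 23 57
[2] 0x13->0x05 len=3 : 9a 9a 72
[3] 0x04->0x14 len=5 : 5f 9a 9a 72 03
[4] 0x06->0x00 len=3 : 9a 72 03
query mem[0x02]=0x03, mem[0x15]=0x9a, mem[0x0d]=0x3d, mem[0x1e]=0x75, mem[0x16]=0x9a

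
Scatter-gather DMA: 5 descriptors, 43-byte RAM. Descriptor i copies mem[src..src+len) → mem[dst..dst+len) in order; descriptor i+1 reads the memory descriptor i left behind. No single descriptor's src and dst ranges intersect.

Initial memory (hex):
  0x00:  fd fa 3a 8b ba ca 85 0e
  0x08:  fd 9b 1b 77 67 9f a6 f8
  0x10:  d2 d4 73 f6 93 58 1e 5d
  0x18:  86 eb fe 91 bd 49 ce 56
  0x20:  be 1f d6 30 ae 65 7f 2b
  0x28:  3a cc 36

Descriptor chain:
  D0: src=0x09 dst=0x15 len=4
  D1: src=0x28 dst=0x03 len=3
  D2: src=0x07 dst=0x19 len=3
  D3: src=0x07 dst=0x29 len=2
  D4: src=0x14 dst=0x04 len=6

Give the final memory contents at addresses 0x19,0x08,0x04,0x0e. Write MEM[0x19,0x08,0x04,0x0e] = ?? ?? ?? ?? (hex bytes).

  after D0: wrote 4B at 0x15 = 9b1b7767
  after D1: wrote 3B at 0x03 = 3acc36
  after D2: wrote 3B at 0x19 = 0efd9b
  after D3: wrote 2B at 0x29 = 0efd
  after D4: wrote 6B at 0x04 = 939b1b77670e
query mem[0x19]=0x0e, mem[0x08]=0x67, mem[0x04]=0x93, mem[0x0e]=0xa6

MEM[0x19,0x08,0x04,0x0e] = 0e 67 93 a6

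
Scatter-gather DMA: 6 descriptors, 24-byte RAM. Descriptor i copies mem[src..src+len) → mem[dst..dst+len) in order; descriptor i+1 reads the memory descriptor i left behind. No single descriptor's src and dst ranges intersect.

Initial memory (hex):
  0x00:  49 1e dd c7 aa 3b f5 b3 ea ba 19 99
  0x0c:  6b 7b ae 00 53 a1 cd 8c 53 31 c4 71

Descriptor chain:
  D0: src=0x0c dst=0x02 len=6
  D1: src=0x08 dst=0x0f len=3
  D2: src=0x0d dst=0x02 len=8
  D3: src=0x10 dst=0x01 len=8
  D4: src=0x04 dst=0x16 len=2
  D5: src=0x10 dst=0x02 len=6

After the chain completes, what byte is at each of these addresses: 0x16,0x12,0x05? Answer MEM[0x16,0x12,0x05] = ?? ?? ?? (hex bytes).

#0 dst[0x02+6] := {0x6b,0x7b,0xae,0x00,0x53,0xa1}
#1 dst[0x0f+3] := {0xea,0xba,0x19}
#2 dst[0x02+8] := {0x7b,0xae,0xea,0xba,0x19,0xcd,0x8c,0x53}
#3 dst[0x01+8] := {0xba,0x19,0xcd,0x8c,0x53,0x31,0xc4,0x71}
#4 dst[0x16+2] := {0x8c,0x53}
#5 dst[0x02+6] := {0xba,0x19,0xcd,0x8c,0x53,0x31}
query mem[0x16]=0x8c, mem[0x12]=0xcd, mem[0x05]=0x8c

MEM[0x16,0x12,0x05] = 8c cd 8c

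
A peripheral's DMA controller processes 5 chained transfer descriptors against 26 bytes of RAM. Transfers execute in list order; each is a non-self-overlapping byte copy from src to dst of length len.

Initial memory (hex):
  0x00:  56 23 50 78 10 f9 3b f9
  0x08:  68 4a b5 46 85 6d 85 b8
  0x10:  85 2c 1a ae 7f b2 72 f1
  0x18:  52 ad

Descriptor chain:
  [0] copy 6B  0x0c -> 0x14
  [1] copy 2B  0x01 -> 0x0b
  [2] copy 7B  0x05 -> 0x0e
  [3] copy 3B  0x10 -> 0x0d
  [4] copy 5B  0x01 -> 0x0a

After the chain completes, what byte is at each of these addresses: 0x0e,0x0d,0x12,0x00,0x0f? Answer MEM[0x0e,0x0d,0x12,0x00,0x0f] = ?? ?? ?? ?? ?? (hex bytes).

  after D0: wrote 6B at 0x14 = 856d85b8852c
  after D1: wrote 2B at 0x0b = 2350
  after D2: wrote 7B at 0x0e = f93bf9684ab523
  after D3: wrote 3B at 0x0d = f9684a
  after D4: wrote 5B at 0x0a = 23507810f9
query mem[0x0e]=0xf9, mem[0x0d]=0x10, mem[0x12]=0x4a, mem[0x00]=0x56, mem[0x0f]=0x4a

MEM[0x0e,0x0d,0x12,0x00,0x0f] = f9 10 4a 56 4a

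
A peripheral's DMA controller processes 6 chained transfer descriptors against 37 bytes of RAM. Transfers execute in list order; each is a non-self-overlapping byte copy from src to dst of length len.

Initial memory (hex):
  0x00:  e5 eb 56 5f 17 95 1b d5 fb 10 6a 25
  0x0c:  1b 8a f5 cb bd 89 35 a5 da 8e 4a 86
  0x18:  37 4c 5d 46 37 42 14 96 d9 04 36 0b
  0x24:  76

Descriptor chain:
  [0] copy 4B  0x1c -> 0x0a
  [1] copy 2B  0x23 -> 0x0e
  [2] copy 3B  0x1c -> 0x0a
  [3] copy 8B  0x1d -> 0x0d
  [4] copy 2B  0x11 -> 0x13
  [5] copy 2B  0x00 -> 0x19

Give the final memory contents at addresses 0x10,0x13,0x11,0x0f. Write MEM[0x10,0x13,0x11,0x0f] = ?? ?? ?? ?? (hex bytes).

D0: mem[0x0a..0x0d] <- [37 42 14 96]
D1: mem[0x0e..0x0f] <- [0b 76]
D2: mem[0x0a..0x0c] <- [37 42 14]
D3: mem[0x0d..0x14] <- [42 14 96 d9 04 36 0b 76]
D4: mem[0x13..0x14] <- [04 36]
D5: mem[0x19..0x1a] <- [e5 eb]
query mem[0x10]=0xd9, mem[0x13]=0x04, mem[0x11]=0x04, mem[0x0f]=0x96

MEM[0x10,0x13,0x11,0x0f] = d9 04 04 96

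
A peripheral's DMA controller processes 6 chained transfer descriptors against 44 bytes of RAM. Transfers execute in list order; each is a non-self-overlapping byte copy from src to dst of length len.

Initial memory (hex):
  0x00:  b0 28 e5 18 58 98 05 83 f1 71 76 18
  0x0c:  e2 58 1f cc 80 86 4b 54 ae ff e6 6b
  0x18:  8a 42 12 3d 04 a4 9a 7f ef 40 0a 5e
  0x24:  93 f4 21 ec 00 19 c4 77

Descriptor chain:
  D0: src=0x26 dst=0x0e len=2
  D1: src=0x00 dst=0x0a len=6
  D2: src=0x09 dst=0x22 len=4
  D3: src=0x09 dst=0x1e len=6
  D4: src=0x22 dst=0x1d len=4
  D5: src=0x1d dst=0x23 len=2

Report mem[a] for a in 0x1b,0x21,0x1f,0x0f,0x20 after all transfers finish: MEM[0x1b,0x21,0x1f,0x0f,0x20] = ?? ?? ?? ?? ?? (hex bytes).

#0 dst[0x0e+2] := {0x21,0xec}
#1 dst[0x0a+6] := {0xb0,0x28,0xe5,0x18,0x58,0x98}
#2 dst[0x22+4] := {0x71,0xb0,0x28,0xe5}
#3 dst[0x1e+6] := {0x71,0xb0,0x28,0xe5,0x18,0x58}
#4 dst[0x1d+4] := {0x18,0x58,0x28,0xe5}
#5 dst[0x23+2] := {0x18,0x58}
query mem[0x1b]=0x3d, mem[0x21]=0xe5, mem[0x1f]=0x28, mem[0x0f]=0x98, mem[0x20]=0xe5

MEM[0x1b,0x21,0x1f,0x0f,0x20] = 3d e5 28 98 e5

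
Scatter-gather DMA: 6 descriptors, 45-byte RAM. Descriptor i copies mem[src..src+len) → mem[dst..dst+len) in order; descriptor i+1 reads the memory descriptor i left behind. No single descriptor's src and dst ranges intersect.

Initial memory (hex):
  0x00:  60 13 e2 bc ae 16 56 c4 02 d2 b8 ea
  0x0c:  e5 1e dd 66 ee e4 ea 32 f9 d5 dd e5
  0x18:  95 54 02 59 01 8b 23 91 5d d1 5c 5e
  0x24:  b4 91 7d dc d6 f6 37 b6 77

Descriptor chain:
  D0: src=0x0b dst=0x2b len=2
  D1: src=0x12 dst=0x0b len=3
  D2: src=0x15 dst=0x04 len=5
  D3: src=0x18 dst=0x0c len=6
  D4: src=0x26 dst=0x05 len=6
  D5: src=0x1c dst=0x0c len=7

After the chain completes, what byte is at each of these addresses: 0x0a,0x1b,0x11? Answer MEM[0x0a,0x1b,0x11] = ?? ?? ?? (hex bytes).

D0: mem[0x2b..0x2c] <- [ea e5]
D1: mem[0x0b..0x0d] <- [ea 32 f9]
D2: mem[0x04..0x08] <- [d5 dd e5 95 54]
D3: mem[0x0c..0x11] <- [95 54 02 59 01 8b]
D4: mem[0x05..0x0a] <- [7d dc d6 f6 37 ea]
D5: mem[0x0c..0x12] <- [01 8b 23 91 5d d1 5c]
query mem[0x0a]=0xea, mem[0x1b]=0x59, mem[0x11]=0xd1

MEM[0x0a,0x1b,0x11] = ea 59 d1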